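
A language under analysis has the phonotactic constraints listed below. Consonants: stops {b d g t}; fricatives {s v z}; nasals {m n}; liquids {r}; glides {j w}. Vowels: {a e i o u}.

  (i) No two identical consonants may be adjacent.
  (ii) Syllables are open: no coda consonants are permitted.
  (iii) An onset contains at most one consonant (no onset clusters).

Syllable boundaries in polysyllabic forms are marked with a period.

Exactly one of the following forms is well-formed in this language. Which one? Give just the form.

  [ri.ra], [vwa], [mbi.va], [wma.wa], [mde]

[ri.ra] — σ1 onset /r/, coda /∅/ ok; σ2 onset /r/, coda /∅/ ok → well-formed
[vwa] — violates constraint (iii): syllable 1 onset /vw/ has 2 consonants (> 1) → ill-formed
[mbi.va] — violates constraint (iii): syllable 1 onset /mb/ has 2 consonants (> 1) → ill-formed
[wma.wa] — violates constraint (iii): syllable 1 onset /wm/ has 2 consonants (> 1) → ill-formed
[mde] — violates constraint (iii): syllable 1 onset /md/ has 2 consonants (> 1) → ill-formed

[ri.ra]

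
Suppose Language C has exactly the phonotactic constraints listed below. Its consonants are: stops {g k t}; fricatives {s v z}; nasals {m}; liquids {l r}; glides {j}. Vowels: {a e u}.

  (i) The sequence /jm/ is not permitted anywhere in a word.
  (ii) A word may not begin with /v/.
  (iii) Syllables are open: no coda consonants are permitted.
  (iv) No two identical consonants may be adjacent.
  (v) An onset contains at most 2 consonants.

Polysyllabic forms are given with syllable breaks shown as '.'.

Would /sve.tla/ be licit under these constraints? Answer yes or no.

yes

/sve.tla/ — σ1 onset /sv/ (2C), coda /∅/ ok; σ2 onset /tl/ (2C), coda /∅/ ok → licit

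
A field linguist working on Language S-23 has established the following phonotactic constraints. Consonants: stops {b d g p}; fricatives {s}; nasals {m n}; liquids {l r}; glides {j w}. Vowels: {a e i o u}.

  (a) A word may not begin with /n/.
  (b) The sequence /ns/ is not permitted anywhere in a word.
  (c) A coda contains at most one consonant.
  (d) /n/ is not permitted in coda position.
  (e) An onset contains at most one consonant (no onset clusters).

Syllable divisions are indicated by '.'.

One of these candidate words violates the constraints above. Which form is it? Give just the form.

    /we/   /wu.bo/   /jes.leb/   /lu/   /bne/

/bne/

/we/ — σ1 onset /w/, coda /∅/ ok → well-formed
/wu.bo/ — σ1 onset /w/, coda /∅/ ok; σ2 onset /b/, coda /∅/ ok → well-formed
/jes.leb/ — σ1 onset /j/, coda /s/ ok; σ2 onset /l/, coda /b/ ok → well-formed
/lu/ — σ1 onset /l/, coda /∅/ ok → well-formed
/bne/ — violates constraint (e): syllable 1 onset /bn/ has 2 consonants (> 1) → ill-formed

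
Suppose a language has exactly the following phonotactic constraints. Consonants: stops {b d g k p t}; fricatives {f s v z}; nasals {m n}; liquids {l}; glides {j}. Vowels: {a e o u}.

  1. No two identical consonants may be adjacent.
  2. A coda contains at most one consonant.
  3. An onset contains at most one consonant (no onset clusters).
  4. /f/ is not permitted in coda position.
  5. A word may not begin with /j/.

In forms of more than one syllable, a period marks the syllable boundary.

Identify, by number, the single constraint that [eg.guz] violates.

1

[eg.guz]: adjacent identical consonants /gg/.
This is a violation of constraint 1: "No two identical consonants may be adjacent."
The remaining constraints (2, 3, 4, 5) are satisfied.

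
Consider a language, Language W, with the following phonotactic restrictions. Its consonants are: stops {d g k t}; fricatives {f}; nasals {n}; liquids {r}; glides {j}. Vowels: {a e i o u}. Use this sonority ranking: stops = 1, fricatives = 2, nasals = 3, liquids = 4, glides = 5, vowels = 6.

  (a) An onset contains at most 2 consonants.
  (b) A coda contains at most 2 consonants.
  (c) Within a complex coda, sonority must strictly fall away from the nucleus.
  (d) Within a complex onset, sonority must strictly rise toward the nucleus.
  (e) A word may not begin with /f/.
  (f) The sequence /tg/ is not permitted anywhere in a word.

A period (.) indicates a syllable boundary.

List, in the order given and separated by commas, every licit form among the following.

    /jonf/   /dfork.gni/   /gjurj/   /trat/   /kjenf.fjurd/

/jonf/, /dfork.gni/, /trat/, /kjenf.fjurd/

/jonf/ — σ1 onset /j/, coda /nf/ (3→2 falls) ok → licit
/dfork.gni/ — σ1 onset /df/ (1→2 rises), coda /rk/ (4→1 falls) ok; σ2 onset /gn/ (1→3 rises), coda /∅/ ok → licit
/gjurj/ — violates constraint (c): syllable 1 coda /rj/: /r/ (liquid, 4) → /j/ (glide, 5) does not fall → illicit
/trat/ — σ1 onset /tr/ (1→4 rises), coda /t/ ok → licit
/kjenf.fjurd/ — σ1 onset /kj/ (1→5 rises), coda /nf/ (3→2 falls) ok; σ2 onset /fj/ (2→5 rises), coda /rd/ (4→1 falls) ok → licit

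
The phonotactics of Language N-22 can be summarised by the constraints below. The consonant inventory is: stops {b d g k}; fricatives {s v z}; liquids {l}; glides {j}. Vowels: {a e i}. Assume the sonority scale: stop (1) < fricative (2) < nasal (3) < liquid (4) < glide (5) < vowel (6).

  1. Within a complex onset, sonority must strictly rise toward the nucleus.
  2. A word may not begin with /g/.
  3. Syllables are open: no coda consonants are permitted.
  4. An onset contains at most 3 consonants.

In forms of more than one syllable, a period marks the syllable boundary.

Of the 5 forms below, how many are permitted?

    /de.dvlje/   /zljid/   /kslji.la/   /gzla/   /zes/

/de.dvlje/ — violates constraint 4: syllable 2 onset /dvlj/ has 4 consonants (> 3) → not permitted
/zljid/ — violates constraint 3: syllable 1 coda /d/ has 1 consonant (> 0) → not permitted
/kslji.la/ — violates constraint 4: syllable 1 onset /kslj/ has 4 consonants (> 3) → not permitted
/gzla/ — violates constraint 2: word begins with /g/ → not permitted
/zes/ — violates constraint 3: syllable 1 coda /s/ has 1 consonant (> 0) → not permitted
No form is permitted → 0.

0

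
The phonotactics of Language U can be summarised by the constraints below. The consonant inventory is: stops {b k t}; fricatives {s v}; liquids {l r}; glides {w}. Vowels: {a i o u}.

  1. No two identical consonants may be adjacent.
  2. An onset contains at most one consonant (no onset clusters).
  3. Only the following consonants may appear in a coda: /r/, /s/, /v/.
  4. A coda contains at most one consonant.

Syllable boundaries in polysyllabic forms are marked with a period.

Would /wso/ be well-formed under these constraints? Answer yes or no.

no

/wso/ — violates constraint 2: syllable 1 onset /ws/ has 2 consonants (> 1) → ill-formed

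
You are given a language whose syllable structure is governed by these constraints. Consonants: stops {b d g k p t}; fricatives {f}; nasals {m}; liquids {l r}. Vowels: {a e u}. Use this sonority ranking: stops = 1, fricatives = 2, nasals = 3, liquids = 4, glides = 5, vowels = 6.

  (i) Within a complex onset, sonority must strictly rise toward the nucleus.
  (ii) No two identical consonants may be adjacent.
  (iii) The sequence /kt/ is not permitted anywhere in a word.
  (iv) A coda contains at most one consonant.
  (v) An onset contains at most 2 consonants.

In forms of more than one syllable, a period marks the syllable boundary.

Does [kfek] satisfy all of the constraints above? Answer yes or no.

[kfek] — σ1 onset /kf/ (1→2 rises), coda /k/ ok → permitted

yes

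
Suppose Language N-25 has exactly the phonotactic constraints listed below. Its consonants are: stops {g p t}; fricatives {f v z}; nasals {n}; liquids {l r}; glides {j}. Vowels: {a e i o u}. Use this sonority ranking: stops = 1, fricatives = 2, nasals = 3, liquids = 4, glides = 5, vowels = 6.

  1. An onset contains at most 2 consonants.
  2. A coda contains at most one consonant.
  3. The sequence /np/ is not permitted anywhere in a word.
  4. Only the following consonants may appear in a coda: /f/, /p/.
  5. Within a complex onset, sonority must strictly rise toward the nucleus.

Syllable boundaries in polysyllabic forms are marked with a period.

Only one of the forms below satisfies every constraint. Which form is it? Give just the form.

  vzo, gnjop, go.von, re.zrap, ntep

re.zrap

vzo — violates constraint 5: syllable 1 onset /vz/: /v/ (fricative, 2) → /z/ (fricative, 2) does not rise → not permitted
gnjop — violates constraint 1: syllable 1 onset /gnj/ has 3 consonants (> 2) → not permitted
go.von — violates constraint 4: syllable 2 coda contains /n/, which is not a licensed coda consonant → not permitted
re.zrap — σ1 onset /r/, coda /∅/ ok; σ2 onset /zr/ (2→4 rises), coda /p/ ok → permitted
ntep — violates constraint 5: syllable 1 onset /nt/: /n/ (nasal, 3) → /t/ (stop, 1) does not rise → not permitted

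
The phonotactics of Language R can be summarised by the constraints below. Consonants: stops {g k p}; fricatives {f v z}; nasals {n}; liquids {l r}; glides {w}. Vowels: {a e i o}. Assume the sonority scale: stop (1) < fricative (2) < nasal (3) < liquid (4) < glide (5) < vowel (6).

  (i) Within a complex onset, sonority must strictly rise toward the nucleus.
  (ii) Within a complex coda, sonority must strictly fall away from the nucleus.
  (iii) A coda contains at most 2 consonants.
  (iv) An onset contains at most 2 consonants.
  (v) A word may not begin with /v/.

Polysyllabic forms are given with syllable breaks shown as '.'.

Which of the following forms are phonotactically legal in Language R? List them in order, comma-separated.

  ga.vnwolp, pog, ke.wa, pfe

pog, ke.wa, pfe

ga.vnwolp — violates constraint (iv): syllable 2 onset /vnw/ has 3 consonants (> 2) → phonotactically illegal
pog — σ1 onset /p/, coda /g/ ok → phonotactically legal
ke.wa — σ1 onset /k/, coda /∅/ ok; σ2 onset /w/, coda /∅/ ok → phonotactically legal
pfe — σ1 onset /pf/ (1→2 rises), coda /∅/ ok → phonotactically legal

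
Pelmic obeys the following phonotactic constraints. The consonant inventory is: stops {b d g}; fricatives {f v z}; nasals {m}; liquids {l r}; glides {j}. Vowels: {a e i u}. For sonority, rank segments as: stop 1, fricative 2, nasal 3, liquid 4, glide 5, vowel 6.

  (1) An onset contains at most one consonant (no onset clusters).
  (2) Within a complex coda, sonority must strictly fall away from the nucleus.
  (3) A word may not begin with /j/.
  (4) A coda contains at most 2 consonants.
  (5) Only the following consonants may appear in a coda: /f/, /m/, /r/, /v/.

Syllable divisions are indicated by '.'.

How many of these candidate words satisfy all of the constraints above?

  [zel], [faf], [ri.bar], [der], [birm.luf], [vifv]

[zel] — violates constraint 5: syllable 1 coda contains /l/, which is not a licensed coda consonant → illicit
[faf] — σ1 onset /f/, coda /f/ ok → licit
[ri.bar] — σ1 onset /r/, coda /∅/ ok; σ2 onset /b/, coda /r/ ok → licit
[der] — σ1 onset /d/, coda /r/ ok → licit
[birm.luf] — σ1 onset /b/, coda /rm/ (4→3 falls) ok; σ2 onset /l/, coda /f/ ok → licit
[vifv] — violates constraint 2: syllable 1 coda /fv/: /f/ (fricative, 2) → /v/ (fricative, 2) does not fall → illicit
Licit: [faf], [ri.bar], [der], [birm.luf] → 4.

4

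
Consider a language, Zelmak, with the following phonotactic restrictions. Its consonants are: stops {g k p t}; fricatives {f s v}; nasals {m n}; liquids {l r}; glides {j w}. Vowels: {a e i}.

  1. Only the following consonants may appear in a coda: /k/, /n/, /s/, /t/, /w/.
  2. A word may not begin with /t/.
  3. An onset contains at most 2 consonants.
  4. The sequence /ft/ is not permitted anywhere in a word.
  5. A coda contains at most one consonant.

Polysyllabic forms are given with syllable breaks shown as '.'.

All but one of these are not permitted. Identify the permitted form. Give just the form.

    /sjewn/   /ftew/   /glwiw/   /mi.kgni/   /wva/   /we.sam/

/sjewn/ — violates constraint 5: syllable 1 coda /wn/ has 2 consonants (> 1) → not permitted
/ftew/ — violates constraint 4: contains banned sequence /ft/ → not permitted
/glwiw/ — violates constraint 3: syllable 1 onset /glw/ has 3 consonants (> 2) → not permitted
/mi.kgni/ — violates constraint 3: syllable 2 onset /kgn/ has 3 consonants (> 2) → not permitted
/wva/ — σ1 onset /wv/ (2C), coda /∅/ ok → permitted
/we.sam/ — violates constraint 1: syllable 2 coda contains /m/, which is not a licensed coda consonant → not permitted

/wva/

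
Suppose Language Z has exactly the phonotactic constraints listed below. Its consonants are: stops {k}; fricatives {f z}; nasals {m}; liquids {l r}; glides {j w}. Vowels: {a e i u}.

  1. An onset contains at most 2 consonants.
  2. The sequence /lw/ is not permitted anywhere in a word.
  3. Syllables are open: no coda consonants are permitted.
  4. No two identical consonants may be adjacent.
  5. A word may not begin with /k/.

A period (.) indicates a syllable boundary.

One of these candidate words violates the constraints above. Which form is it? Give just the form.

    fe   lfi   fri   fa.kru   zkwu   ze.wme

fe — σ1 onset /f/, coda /∅/ ok → licit
lfi — σ1 onset /lf/ (2C), coda /∅/ ok → licit
fri — σ1 onset /fr/ (2C), coda /∅/ ok → licit
fa.kru — σ1 onset /f/, coda /∅/ ok; σ2 onset /kr/ (2C), coda /∅/ ok → licit
zkwu — violates constraint 1: syllable 1 onset /zkw/ has 3 consonants (> 2) → illicit
ze.wme — σ1 onset /z/, coda /∅/ ok; σ2 onset /wm/ (2C), coda /∅/ ok → licit

zkwu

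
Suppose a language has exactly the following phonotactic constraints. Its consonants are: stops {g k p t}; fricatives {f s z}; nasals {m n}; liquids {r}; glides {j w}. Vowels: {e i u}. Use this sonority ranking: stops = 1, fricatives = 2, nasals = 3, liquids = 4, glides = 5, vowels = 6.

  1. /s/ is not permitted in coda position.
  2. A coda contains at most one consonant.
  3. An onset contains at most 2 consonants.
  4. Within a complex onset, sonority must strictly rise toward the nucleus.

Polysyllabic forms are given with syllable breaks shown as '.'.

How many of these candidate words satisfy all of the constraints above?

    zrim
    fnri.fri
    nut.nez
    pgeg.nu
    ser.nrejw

2

zrim — σ1 onset /zr/ (2→4 rises), coda /m/ ok → licit
fnri.fri — violates constraint 3: syllable 1 onset /fnr/ has 3 consonants (> 2) → illicit
nut.nez — σ1 onset /n/, coda /t/ ok; σ2 onset /n/, coda /z/ ok → licit
pgeg.nu — violates constraint 4: syllable 1 onset /pg/: /p/ (stop, 1) → /g/ (stop, 1) does not rise → illicit
ser.nrejw — violates constraint 2: syllable 2 coda /jw/ has 2 consonants (> 1) → illicit
Licit: zrim, nut.nez → 2.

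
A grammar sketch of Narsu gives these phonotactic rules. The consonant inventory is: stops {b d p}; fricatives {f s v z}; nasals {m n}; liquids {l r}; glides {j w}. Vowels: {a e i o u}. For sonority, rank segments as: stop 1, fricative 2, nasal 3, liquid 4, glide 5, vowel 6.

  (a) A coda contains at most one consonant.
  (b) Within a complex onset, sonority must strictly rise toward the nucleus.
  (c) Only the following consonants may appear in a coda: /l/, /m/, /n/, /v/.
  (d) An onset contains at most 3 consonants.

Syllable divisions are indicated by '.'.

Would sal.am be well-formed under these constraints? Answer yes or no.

sal.am — σ1 onset /s/, coda /l/ ok; σ2 onset /∅/, coda /m/ ok → well-formed

yes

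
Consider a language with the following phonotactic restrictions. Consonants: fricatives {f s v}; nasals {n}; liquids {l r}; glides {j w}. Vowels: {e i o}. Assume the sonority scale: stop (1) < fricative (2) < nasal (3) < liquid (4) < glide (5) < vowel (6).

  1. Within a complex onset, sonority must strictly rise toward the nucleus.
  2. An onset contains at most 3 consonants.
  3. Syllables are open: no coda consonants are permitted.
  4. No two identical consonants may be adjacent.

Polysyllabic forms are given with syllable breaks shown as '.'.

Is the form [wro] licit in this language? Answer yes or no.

no

[wro] — violates constraint 1: syllable 1 onset /wr/: /w/ (glide, 5) → /r/ (liquid, 4) does not rise → illicit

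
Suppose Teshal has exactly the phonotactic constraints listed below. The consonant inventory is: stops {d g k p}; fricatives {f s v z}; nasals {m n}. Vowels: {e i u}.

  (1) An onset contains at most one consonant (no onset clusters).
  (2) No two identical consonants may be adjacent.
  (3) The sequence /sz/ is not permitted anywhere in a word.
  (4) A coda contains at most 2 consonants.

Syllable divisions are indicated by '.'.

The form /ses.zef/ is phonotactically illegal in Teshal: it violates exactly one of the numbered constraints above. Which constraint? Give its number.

/ses.zef/: contains banned sequence /sz/.
This is a violation of constraint 3: "The sequence /sz/ is not permitted anywhere in a word."
The remaining constraints (1, 2, 4) are satisfied.

3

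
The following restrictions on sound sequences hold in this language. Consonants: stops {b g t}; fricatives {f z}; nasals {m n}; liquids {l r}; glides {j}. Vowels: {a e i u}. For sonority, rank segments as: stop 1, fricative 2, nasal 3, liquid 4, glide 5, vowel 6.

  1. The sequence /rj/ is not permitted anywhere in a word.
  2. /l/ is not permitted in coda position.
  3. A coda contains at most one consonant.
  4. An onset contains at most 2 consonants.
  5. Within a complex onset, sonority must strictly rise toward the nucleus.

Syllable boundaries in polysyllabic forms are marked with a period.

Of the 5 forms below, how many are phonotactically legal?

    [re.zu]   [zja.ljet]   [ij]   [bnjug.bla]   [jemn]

[re.zu] — σ1 onset /r/, coda /∅/ ok; σ2 onset /z/, coda /∅/ ok → phonotactically legal
[zja.ljet] — σ1 onset /zj/ (2→5 rises), coda /∅/ ok; σ2 onset /lj/ (4→5 rises), coda /t/ ok → phonotactically legal
[ij] — σ1 onset /∅/, coda /j/ ok → phonotactically legal
[bnjug.bla] — violates constraint 4: syllable 1 onset /bnj/ has 3 consonants (> 2) → phonotactically illegal
[jemn] — violates constraint 3: syllable 1 coda /mn/ has 2 consonants (> 1) → phonotactically illegal
Phonotactically legal: [re.zu], [zja.ljet], [ij] → 3.

3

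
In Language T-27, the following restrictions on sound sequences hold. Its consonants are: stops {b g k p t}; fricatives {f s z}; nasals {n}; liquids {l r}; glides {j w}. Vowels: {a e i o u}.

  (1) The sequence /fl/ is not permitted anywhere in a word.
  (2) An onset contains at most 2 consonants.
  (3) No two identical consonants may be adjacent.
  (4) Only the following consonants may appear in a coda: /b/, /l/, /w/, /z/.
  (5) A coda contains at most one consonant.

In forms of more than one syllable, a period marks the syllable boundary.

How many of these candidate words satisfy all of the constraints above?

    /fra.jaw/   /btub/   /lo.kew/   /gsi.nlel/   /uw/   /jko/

6

/fra.jaw/ — σ1 onset /fr/ (2C), coda /∅/ ok; σ2 onset /j/, coda /w/ ok → phonotactically legal
/btub/ — σ1 onset /bt/ (2C), coda /b/ ok → phonotactically legal
/lo.kew/ — σ1 onset /l/, coda /∅/ ok; σ2 onset /k/, coda /w/ ok → phonotactically legal
/gsi.nlel/ — σ1 onset /gs/ (2C), coda /∅/ ok; σ2 onset /nl/ (2C), coda /l/ ok → phonotactically legal
/uw/ — σ1 onset /∅/, coda /w/ ok → phonotactically legal
/jko/ — σ1 onset /jk/ (2C), coda /∅/ ok → phonotactically legal
Phonotactically legal: /fra.jaw/, /btub/, /lo.kew/, /gsi.nlel/, /uw/, /jko/ → 6.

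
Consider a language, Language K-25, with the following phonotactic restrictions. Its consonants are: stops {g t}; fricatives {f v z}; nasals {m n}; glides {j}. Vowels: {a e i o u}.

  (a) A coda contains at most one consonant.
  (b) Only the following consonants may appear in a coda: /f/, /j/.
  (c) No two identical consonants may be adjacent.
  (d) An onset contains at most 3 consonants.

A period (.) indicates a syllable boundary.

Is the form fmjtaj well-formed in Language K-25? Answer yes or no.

no

fmjtaj — violates constraint (d): syllable 1 onset /fmjt/ has 4 consonants (> 3) → ill-formed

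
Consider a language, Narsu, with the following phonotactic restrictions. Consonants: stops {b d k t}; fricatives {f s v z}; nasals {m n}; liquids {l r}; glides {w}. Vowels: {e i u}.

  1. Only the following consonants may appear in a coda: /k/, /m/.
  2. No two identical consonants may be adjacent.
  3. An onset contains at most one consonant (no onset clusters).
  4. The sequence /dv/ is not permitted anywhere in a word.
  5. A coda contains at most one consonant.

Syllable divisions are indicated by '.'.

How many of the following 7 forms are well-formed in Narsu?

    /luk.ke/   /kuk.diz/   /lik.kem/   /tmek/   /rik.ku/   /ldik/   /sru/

0

/luk.ke/ — violates constraint 2: adjacent identical consonants /kk/ → ill-formed
/kuk.diz/ — violates constraint 1: syllable 2 coda contains /z/, which is not a licensed coda consonant → ill-formed
/lik.kem/ — violates constraint 2: adjacent identical consonants /kk/ → ill-formed
/tmek/ — violates constraint 3: syllable 1 onset /tm/ has 2 consonants (> 1) → ill-formed
/rik.ku/ — violates constraint 2: adjacent identical consonants /kk/ → ill-formed
/ldik/ — violates constraint 3: syllable 1 onset /ld/ has 2 consonants (> 1) → ill-formed
/sru/ — violates constraint 3: syllable 1 onset /sr/ has 2 consonants (> 1) → ill-formed
No form is well-formed → 0.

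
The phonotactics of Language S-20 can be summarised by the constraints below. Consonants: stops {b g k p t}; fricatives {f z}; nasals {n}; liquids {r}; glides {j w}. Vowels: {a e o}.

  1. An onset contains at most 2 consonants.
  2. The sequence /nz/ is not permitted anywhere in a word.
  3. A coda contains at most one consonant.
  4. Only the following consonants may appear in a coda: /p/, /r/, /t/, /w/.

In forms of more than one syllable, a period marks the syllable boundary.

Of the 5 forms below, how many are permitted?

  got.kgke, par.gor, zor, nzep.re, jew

got.kgke — violates constraint 1: syllable 2 onset /kgk/ has 3 consonants (> 2) → not permitted
par.gor — σ1 onset /p/, coda /r/ ok; σ2 onset /g/, coda /r/ ok → permitted
zor — σ1 onset /z/, coda /r/ ok → permitted
nzep.re — violates constraint 2: contains banned sequence /nz/ → not permitted
jew — σ1 onset /j/, coda /w/ ok → permitted
Permitted: par.gor, zor, jew → 3.

3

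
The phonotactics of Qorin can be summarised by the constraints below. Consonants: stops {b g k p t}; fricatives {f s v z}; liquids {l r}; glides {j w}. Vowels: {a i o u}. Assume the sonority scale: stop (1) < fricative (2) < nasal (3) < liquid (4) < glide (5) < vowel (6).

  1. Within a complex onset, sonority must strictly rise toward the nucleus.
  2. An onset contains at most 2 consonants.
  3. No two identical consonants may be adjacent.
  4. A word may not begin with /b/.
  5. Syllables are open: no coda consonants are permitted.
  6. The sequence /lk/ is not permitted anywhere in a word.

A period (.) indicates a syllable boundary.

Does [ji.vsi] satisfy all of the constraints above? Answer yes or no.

[ji.vsi] — violates constraint 1: syllable 2 onset /vs/: /v/ (fricative, 2) → /s/ (fricative, 2) does not rise → ill-formed

no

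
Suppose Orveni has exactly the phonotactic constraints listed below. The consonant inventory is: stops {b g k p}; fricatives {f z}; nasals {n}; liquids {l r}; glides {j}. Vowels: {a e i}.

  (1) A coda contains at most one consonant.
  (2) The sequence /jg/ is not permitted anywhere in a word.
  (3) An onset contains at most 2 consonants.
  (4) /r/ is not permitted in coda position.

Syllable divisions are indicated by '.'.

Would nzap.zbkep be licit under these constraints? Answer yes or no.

no

nzap.zbkep — violates constraint 3: syllable 2 onset /zbk/ has 3 consonants (> 2) → illicit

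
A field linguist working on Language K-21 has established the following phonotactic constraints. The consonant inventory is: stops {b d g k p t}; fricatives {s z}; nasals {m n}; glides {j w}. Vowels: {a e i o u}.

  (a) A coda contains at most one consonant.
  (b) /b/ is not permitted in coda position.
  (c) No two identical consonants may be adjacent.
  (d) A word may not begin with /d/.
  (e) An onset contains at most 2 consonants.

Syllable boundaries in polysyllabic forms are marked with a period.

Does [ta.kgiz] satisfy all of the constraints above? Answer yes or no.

yes

[ta.kgiz] — σ1 onset /t/, coda /∅/ ok; σ2 onset /kg/ (2C), coda /z/ ok → well-formed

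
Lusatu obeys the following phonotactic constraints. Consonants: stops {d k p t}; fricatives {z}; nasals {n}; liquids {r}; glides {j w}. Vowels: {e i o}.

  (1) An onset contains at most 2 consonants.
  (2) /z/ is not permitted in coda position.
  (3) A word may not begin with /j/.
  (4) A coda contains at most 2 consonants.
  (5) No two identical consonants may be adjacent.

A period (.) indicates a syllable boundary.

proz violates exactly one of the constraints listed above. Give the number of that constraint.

proz: syllable 1 coda contains /z/.
This is a violation of constraint 2: "/z/ is not permitted in coda position."
The remaining constraints (1, 3, 4, 5) are satisfied.

2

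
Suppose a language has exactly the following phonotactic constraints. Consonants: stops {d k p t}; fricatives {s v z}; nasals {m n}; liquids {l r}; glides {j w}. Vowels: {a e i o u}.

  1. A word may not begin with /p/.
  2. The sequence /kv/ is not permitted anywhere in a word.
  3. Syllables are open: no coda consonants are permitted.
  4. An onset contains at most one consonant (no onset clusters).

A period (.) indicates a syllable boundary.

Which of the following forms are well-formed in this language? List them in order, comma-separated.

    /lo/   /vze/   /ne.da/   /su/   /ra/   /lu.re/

/lo/ — σ1 onset /l/, coda /∅/ ok → well-formed
/vze/ — violates constraint 4: syllable 1 onset /vz/ has 2 consonants (> 1) → ill-formed
/ne.da/ — σ1 onset /n/, coda /∅/ ok; σ2 onset /d/, coda /∅/ ok → well-formed
/su/ — σ1 onset /s/, coda /∅/ ok → well-formed
/ra/ — σ1 onset /r/, coda /∅/ ok → well-formed
/lu.re/ — σ1 onset /l/, coda /∅/ ok; σ2 onset /r/, coda /∅/ ok → well-formed

/lo/, /ne.da/, /su/, /ra/, /lu.re/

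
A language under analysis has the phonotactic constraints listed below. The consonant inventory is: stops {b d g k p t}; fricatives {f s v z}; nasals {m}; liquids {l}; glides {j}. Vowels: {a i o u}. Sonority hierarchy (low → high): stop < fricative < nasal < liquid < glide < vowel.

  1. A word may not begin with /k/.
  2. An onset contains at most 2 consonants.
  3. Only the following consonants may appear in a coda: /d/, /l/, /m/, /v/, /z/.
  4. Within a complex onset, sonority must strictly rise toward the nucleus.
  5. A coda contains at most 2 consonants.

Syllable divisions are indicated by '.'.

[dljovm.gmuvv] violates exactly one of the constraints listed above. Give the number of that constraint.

2

[dljovm.gmuvv]: syllable 1 onset /dlj/ has 3 consonants (> 2).
This is a violation of constraint 2: "An onset contains at most 2 consonants."
The remaining constraints (1, 3, 4, 5) are satisfied.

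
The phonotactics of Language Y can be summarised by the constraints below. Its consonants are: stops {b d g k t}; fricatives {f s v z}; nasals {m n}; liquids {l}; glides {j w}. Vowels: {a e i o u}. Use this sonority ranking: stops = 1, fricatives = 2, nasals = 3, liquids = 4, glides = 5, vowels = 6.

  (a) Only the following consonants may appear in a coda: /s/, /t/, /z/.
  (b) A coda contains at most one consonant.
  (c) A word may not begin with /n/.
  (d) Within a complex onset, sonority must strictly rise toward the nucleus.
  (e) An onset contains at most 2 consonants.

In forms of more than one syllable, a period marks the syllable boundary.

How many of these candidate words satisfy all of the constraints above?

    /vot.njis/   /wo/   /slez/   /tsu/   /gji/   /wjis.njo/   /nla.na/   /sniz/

6

/vot.njis/ — σ1 onset /v/, coda /t/ ok; σ2 onset /nj/ (3→5 rises), coda /s/ ok → licit
/wo/ — σ1 onset /w/, coda /∅/ ok → licit
/slez/ — σ1 onset /sl/ (2→4 rises), coda /z/ ok → licit
/tsu/ — σ1 onset /ts/ (1→2 rises), coda /∅/ ok → licit
/gji/ — σ1 onset /gj/ (1→5 rises), coda /∅/ ok → licit
/wjis.njo/ — violates constraint (d): syllable 1 onset /wj/: /w/ (glide, 5) → /j/ (glide, 5) does not rise → illicit
/nla.na/ — violates constraint (c): word begins with /n/ → illicit
/sniz/ — σ1 onset /sn/ (2→3 rises), coda /z/ ok → licit
Licit: /vot.njis/, /wo/, /slez/, /tsu/, /gji/, /sniz/ → 6.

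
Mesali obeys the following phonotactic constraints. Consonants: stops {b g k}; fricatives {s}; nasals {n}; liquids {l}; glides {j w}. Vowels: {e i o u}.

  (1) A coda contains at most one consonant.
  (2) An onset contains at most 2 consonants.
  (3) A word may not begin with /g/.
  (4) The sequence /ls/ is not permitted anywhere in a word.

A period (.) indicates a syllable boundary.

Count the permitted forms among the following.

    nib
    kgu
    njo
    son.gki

nib — σ1 onset /n/, coda /b/ ok → permitted
kgu — σ1 onset /kg/ (2C), coda /∅/ ok → permitted
njo — σ1 onset /nj/ (2C), coda /∅/ ok → permitted
son.gki — σ1 onset /s/, coda /n/ ok; σ2 onset /gk/ (2C), coda /∅/ ok → permitted
Permitted: nib, kgu, njo, son.gki → 4.

4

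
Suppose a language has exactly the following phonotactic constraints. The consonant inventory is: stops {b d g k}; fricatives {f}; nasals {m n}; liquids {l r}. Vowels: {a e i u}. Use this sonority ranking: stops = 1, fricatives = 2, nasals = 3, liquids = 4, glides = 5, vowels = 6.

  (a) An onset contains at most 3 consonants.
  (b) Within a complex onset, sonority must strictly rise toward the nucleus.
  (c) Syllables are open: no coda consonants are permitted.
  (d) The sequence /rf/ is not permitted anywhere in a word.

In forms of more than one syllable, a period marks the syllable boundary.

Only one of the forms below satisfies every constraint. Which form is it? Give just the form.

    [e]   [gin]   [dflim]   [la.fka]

[e]

[e] — σ1 onset /∅/, coda /∅/ ok → licit
[gin] — violates constraint (c): syllable 1 coda /n/ has 1 consonant (> 0) → illicit
[dflim] — violates constraint (c): syllable 1 coda /m/ has 1 consonant (> 0) → illicit
[la.fka] — violates constraint (b): syllable 2 onset /fk/: /f/ (fricative, 2) → /k/ (stop, 1) does not rise → illicit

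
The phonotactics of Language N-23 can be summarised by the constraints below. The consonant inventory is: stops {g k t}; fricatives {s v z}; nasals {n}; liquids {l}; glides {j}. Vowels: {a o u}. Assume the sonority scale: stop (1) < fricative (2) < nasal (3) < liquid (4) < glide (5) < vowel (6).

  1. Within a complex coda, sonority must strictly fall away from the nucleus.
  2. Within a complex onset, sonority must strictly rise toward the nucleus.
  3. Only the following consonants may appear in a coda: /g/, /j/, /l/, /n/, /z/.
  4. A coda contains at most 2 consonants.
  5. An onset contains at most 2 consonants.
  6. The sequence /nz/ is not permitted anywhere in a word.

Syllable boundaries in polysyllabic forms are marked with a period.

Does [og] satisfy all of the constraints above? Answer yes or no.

[og] — σ1 onset /∅/, coda /g/ ok → permitted

yes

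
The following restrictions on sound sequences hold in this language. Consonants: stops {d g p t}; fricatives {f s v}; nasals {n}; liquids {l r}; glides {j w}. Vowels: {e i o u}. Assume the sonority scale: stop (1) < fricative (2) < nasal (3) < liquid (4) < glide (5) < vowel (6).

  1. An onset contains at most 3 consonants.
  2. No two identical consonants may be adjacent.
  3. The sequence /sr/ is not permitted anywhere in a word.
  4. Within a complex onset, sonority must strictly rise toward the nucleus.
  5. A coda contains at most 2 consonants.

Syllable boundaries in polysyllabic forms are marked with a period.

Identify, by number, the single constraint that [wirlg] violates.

5

[wirlg]: syllable 1 coda /rlg/ has 3 consonants (> 2).
This is a violation of constraint 5: "A coda contains at most 2 consonants."
The remaining constraints (1, 2, 3, 4) are satisfied.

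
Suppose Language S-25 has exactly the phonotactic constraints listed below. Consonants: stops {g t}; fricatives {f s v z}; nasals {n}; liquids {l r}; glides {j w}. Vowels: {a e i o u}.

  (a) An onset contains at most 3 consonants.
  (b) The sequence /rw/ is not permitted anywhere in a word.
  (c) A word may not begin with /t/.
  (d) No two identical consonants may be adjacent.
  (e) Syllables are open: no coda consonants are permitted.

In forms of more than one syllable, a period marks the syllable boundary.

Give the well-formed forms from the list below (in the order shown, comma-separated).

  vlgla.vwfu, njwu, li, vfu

vlgla.vwfu — violates constraint (a): syllable 1 onset /vlgl/ has 4 consonants (> 3) → ill-formed
njwu — σ1 onset /njw/ (3C), coda /∅/ ok → well-formed
li — σ1 onset /l/, coda /∅/ ok → well-formed
vfu — σ1 onset /vf/ (2C), coda /∅/ ok → well-formed

njwu, li, vfu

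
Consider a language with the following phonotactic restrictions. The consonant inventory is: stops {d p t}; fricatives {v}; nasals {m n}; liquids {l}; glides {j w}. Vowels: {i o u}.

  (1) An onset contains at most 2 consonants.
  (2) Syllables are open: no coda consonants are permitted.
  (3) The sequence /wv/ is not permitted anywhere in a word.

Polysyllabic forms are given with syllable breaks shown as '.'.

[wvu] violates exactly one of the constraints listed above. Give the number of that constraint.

[wvu]: contains banned sequence /wv/.
This is a violation of constraint 3: "The sequence /wv/ is not permitted anywhere in a word."
The remaining constraints (1, 2) are satisfied.

3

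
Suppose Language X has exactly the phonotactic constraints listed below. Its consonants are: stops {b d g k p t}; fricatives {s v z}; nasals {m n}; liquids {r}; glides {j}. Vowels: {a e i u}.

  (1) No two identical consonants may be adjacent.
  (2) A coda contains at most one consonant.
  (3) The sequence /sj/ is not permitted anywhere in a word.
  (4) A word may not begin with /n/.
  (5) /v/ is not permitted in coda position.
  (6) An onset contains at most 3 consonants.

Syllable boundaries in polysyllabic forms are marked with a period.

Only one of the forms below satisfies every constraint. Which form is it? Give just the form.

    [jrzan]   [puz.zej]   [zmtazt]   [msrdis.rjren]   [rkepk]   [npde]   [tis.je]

[jrzan] — σ1 onset /jrz/ (3C), coda /n/ ok → licit
[puz.zej] — violates constraint 1: adjacent identical consonants /zz/ → illicit
[zmtazt] — violates constraint 2: syllable 1 coda /zt/ has 2 consonants (> 1) → illicit
[msrdis.rjren] — violates constraint 6: syllable 1 onset /msrd/ has 4 consonants (> 3) → illicit
[rkepk] — violates constraint 2: syllable 1 coda /pk/ has 2 consonants (> 1) → illicit
[npde] — violates constraint 4: word begins with /n/ → illicit
[tis.je] — violates constraint 3: contains banned sequence /sj/ → illicit

[jrzan]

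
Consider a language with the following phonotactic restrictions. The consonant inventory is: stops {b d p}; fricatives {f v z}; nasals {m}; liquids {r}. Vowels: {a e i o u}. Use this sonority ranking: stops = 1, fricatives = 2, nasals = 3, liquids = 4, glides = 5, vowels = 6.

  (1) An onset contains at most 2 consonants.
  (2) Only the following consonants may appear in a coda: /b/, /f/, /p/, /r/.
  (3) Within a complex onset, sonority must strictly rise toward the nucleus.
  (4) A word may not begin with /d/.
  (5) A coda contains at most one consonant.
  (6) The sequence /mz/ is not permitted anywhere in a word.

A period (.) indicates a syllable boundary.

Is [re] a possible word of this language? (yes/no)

[re] — σ1 onset /r/, coda /∅/ ok → licit

yes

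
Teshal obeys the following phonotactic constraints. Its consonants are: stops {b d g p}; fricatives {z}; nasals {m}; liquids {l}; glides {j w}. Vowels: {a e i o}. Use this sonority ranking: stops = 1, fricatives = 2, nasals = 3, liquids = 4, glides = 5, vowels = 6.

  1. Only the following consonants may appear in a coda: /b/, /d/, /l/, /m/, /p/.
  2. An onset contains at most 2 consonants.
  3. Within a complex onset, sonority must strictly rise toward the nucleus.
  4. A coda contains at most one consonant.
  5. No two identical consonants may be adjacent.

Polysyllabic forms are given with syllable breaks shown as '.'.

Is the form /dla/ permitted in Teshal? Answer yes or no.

yes

/dla/ — σ1 onset /dl/ (1→4 rises), coda /∅/ ok → permitted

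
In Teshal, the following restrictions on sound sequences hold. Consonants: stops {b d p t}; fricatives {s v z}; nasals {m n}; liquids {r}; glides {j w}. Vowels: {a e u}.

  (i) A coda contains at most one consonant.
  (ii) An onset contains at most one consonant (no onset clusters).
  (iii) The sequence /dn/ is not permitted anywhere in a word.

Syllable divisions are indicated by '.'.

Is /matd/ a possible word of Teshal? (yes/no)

no

/matd/ — violates constraint (i): syllable 1 coda /td/ has 2 consonants (> 1) → illicit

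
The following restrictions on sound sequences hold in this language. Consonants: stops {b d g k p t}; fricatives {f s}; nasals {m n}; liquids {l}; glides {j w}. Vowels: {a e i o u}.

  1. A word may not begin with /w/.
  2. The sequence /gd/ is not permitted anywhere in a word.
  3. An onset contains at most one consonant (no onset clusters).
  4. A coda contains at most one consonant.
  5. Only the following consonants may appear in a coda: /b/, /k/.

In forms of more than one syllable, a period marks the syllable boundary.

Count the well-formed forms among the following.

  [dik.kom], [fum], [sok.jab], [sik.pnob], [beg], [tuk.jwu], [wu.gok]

1

[dik.kom] — violates constraint 5: syllable 2 coda contains /m/, which is not a licensed coda consonant → ill-formed
[fum] — violates constraint 5: syllable 1 coda contains /m/, which is not a licensed coda consonant → ill-formed
[sok.jab] — σ1 onset /s/, coda /k/ ok; σ2 onset /j/, coda /b/ ok → well-formed
[sik.pnob] — violates constraint 3: syllable 2 onset /pn/ has 2 consonants (> 1) → ill-formed
[beg] — violates constraint 5: syllable 1 coda contains /g/, which is not a licensed coda consonant → ill-formed
[tuk.jwu] — violates constraint 3: syllable 2 onset /jw/ has 2 consonants (> 1) → ill-formed
[wu.gok] — violates constraint 1: word begins with /w/ → ill-formed
Well-formed: [sok.jab] → 1.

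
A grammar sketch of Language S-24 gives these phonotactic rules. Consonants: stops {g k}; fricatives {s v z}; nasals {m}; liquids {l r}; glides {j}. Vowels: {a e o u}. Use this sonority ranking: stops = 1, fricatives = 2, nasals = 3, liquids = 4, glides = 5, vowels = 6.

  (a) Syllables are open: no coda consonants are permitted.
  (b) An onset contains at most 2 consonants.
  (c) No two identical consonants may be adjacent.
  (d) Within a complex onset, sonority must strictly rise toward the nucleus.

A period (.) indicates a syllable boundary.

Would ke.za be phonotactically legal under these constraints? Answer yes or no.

yes

ke.za — σ1 onset /k/, coda /∅/ ok; σ2 onset /z/, coda /∅/ ok → phonotactically legal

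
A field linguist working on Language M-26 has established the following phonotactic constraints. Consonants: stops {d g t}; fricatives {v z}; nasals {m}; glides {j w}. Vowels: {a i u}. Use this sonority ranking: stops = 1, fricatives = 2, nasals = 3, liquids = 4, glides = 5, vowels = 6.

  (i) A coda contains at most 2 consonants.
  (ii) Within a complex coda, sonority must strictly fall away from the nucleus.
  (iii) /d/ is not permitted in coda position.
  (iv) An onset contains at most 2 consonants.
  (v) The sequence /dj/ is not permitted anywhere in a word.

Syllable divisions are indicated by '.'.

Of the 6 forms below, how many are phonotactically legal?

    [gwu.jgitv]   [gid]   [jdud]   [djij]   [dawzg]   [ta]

[gwu.jgitv] — violates constraint (ii): syllable 2 coda /tv/: /t/ (stop, 1) → /v/ (fricative, 2) does not fall → phonotactically illegal
[gid] — violates constraint (iii): syllable 1 coda contains /d/ → phonotactically illegal
[jdud] — violates constraint (iii): syllable 1 coda contains /d/ → phonotactically illegal
[djij] — violates constraint (v): contains banned sequence /dj/ → phonotactically illegal
[dawzg] — violates constraint (i): syllable 1 coda /wzg/ has 3 consonants (> 2) → phonotactically illegal
[ta] — σ1 onset /t/, coda /∅/ ok → phonotactically legal
Phonotactically legal: [ta] → 1.

1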